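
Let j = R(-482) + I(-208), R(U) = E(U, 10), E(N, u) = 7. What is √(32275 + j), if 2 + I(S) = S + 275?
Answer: √32347 ≈ 179.85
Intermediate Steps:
I(S) = 273 + S (I(S) = -2 + (S + 275) = -2 + (275 + S) = 273 + S)
R(U) = 7
j = 72 (j = 7 + (273 - 208) = 7 + 65 = 72)
√(32275 + j) = √(32275 + 72) = √32347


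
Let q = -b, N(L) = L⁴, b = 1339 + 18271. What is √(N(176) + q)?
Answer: √959492966 ≈ 30976.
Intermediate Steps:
b = 19610
q = -19610 (q = -1*19610 = -19610)
√(N(176) + q) = √(176⁴ - 19610) = √(959512576 - 19610) = √959492966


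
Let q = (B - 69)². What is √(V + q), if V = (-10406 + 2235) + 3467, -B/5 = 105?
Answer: 2*√87033 ≈ 590.03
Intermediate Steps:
B = -525 (B = -5*105 = -525)
q = 352836 (q = (-525 - 69)² = (-594)² = 352836)
V = -4704 (V = -8171 + 3467 = -4704)
√(V + q) = √(-4704 + 352836) = √348132 = 2*√87033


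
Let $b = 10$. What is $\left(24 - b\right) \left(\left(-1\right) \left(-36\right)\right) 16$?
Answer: $8064$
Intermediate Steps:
$\left(24 - b\right) \left(\left(-1\right) \left(-36\right)\right) 16 = \left(24 - 10\right) \left(\left(-1\right) \left(-36\right)\right) 16 = \left(24 - 10\right) 36 \cdot 16 = 14 \cdot 36 \cdot 16 = 504 \cdot 16 = 8064$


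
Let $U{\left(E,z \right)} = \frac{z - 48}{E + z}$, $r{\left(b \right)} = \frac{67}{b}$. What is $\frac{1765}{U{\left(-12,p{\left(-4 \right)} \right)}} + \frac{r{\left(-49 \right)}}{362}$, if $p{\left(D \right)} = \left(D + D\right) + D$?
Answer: $\frac{12522961}{17738} \approx 706.0$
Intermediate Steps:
$p{\left(D \right)} = 3 D$ ($p{\left(D \right)} = 2 D + D = 3 D$)
$U{\left(E,z \right)} = \frac{-48 + z}{E + z}$
$\frac{1765}{U{\left(-12,p{\left(-4 \right)} \right)}} + \frac{r{\left(-49 \right)}}{362} = \frac{1765}{\frac{1}{-12 + 3 \left(-4\right)} \left(-48 + 3 \left(-4\right)\right)} + \frac{67 \frac{1}{-49}}{362} = \frac{1765}{\frac{1}{-12 - 12} \left(-48 - 12\right)} + 67 \left(- \frac{1}{49}\right) \frac{1}{362} = \frac{1765}{\frac{1}{-24} \left(-60\right)} - \frac{67}{17738} = \frac{1765}{\left(- \frac{1}{24}\right) \left(-60\right)} - \frac{67}{17738} = \frac{1765}{\frac{5}{2}} - \frac{67}{17738} = 1765 \cdot \frac{2}{5} - \frac{67}{17738} = 706 - \frac{67}{17738} = \frac{12522961}{17738}$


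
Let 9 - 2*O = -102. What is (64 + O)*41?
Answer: 9799/2 ≈ 4899.5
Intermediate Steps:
O = 111/2 (O = 9/2 - 1/2*(-102) = 9/2 + 51 = 111/2 ≈ 55.500)
(64 + O)*41 = (64 + 111/2)*41 = (239/2)*41 = 9799/2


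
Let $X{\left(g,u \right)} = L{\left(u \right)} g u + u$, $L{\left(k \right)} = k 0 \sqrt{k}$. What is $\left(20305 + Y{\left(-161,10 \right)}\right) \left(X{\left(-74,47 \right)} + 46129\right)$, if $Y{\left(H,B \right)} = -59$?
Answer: $934879296$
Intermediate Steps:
$L{\left(k \right)} = 0$ ($L{\left(k \right)} = 0 \sqrt{k} = 0$)
$X{\left(g,u \right)} = u$ ($X{\left(g,u \right)} = 0 g u + u = 0 u + u = 0 + u = u$)
$\left(20305 + Y{\left(-161,10 \right)}\right) \left(X{\left(-74,47 \right)} + 46129\right) = \left(20305 - 59\right) \left(47 + 46129\right) = 20246 \cdot 46176 = 934879296$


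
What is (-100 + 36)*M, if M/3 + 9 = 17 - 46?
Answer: 7296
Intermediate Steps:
M = -114 (M = -27 + 3*(17 - 46) = -27 + 3*(-29) = -27 - 87 = -114)
(-100 + 36)*M = (-100 + 36)*(-114) = -64*(-114) = 7296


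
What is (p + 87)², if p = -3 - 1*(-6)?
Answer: 8100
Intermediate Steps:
p = 3 (p = -3 + 6 = 3)
(p + 87)² = (3 + 87)² = 90² = 8100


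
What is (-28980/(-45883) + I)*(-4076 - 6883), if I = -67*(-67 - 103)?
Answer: -5727571759650/45883 ≈ -1.2483e+8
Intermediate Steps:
I = 11390 (I = -67*(-170) = 11390)
(-28980/(-45883) + I)*(-4076 - 6883) = (-28980/(-45883) + 11390)*(-4076 - 6883) = (-28980*(-1/45883) + 11390)*(-10959) = (28980/45883 + 11390)*(-10959) = (522636350/45883)*(-10959) = -5727571759650/45883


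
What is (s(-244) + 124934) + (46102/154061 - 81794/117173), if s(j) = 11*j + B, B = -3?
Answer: 2206769918129803/18051789553 ≈ 1.2225e+5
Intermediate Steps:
s(j) = -3 + 11*j (s(j) = 11*j - 3 = -3 + 11*j)
(s(-244) + 124934) + (46102/154061 - 81794/117173) = ((-3 + 11*(-244)) + 124934) + (46102/154061 - 81794/117173) = ((-3 - 2684) + 124934) + (46102*(1/154061) - 81794*1/117173) = (-2687 + 124934) + (46102/154061 - 81794/117173) = 122247 - 7199355788/18051789553 = 2206769918129803/18051789553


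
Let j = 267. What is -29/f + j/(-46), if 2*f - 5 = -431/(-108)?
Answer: -547401/44666 ≈ -12.255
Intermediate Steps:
f = 971/216 (f = 5/2 + (-431/(-108))/2 = 5/2 + (-431*(-1/108))/2 = 5/2 + (½)*(431/108) = 5/2 + 431/216 = 971/216 ≈ 4.4954)
-29/f + j/(-46) = -29/971/216 + 267/(-46) = -29*216/971 + 267*(-1/46) = -6264/971 - 267/46 = -547401/44666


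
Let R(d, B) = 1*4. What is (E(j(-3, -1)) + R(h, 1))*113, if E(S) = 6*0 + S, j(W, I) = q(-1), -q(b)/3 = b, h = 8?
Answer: 791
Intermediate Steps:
q(b) = -3*b
j(W, I) = 3 (j(W, I) = -3*(-1) = 3)
R(d, B) = 4
E(S) = S (E(S) = 0 + S = S)
(E(j(-3, -1)) + R(h, 1))*113 = (3 + 4)*113 = 7*113 = 791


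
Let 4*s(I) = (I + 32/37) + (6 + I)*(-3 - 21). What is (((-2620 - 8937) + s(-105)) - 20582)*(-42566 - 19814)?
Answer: 72867840235/37 ≈ 1.9694e+9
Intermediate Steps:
s(I) = -1324/37 - 23*I/4 (s(I) = ((I + 32/37) + (6 + I)*(-3 - 21))/4 = ((I + 32*(1/37)) + (6 + I)*(-24))/4 = ((I + 32/37) + (-144 - 24*I))/4 = ((32/37 + I) + (-144 - 24*I))/4 = (-5296/37 - 23*I)/4 = -1324/37 - 23*I/4)
(((-2620 - 8937) + s(-105)) - 20582)*(-42566 - 19814) = (((-2620 - 8937) + (-1324/37 - 23/4*(-105))) - 20582)*(-42566 - 19814) = ((-11557 + (-1324/37 + 2415/4)) - 20582)*(-62380) = ((-11557 + 84059/148) - 20582)*(-62380) = (-1626377/148 - 20582)*(-62380) = -4672513/148*(-62380) = 72867840235/37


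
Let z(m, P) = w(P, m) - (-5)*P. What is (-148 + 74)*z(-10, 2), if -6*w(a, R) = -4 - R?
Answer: -666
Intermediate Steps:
w(a, R) = ⅔ + R/6 (w(a, R) = -(-4 - R)/6 = ⅔ + R/6)
z(m, P) = ⅔ + 5*P + m/6 (z(m, P) = (⅔ + m/6) - (-5)*P = (⅔ + m/6) + 5*P = ⅔ + 5*P + m/6)
(-148 + 74)*z(-10, 2) = (-148 + 74)*(⅔ + 5*2 + (⅙)*(-10)) = -74*(⅔ + 10 - 5/3) = -74*9 = -666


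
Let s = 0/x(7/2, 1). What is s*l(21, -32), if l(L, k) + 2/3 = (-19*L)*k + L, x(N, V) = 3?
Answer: 0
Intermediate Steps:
l(L, k) = -2/3 + L - 19*L*k (l(L, k) = -2/3 + ((-19*L)*k + L) = -2/3 + (-19*L*k + L) = -2/3 + (L - 19*L*k) = -2/3 + L - 19*L*k)
s = 0 (s = 0/3 = 0*(1/3) = 0)
s*l(21, -32) = 0*(-2/3 + 21 - 19*21*(-32)) = 0*(-2/3 + 21 + 12768) = 0*(38365/3) = 0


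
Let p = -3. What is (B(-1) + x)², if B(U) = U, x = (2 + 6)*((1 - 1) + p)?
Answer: 625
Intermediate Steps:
x = -24 (x = (2 + 6)*((1 - 1) - 3) = 8*(0 - 3) = 8*(-3) = -24)
(B(-1) + x)² = (-1 - 24)² = (-25)² = 625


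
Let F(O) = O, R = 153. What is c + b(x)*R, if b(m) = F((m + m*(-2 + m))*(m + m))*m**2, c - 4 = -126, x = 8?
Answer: 8773510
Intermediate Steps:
c = -122 (c = 4 - 126 = -122)
b(m) = 2*m**3*(m + m*(-2 + m)) (b(m) = ((m + m*(-2 + m))*(m + m))*m**2 = ((m + m*(-2 + m))*(2*m))*m**2 = (2*m*(m + m*(-2 + m)))*m**2 = 2*m**3*(m + m*(-2 + m)))
c + b(x)*R = -122 + (2*8**4*(-1 + 8))*153 = -122 + (2*4096*7)*153 = -122 + 57344*153 = -122 + 8773632 = 8773510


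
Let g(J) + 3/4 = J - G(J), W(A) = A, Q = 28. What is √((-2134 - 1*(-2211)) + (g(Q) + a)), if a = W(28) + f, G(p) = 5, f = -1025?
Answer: 3*I*√399/2 ≈ 29.962*I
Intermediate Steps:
a = -997 (a = 28 - 1025 = -997)
g(J) = -23/4 + J (g(J) = -¾ + (J - 1*5) = -¾ + (J - 5) = -¾ + (-5 + J) = -23/4 + J)
√((-2134 - 1*(-2211)) + (g(Q) + a)) = √((-2134 - 1*(-2211)) + ((-23/4 + 28) - 997)) = √((-2134 + 2211) + (89/4 - 997)) = √(77 - 3899/4) = √(-3591/4) = 3*I*√399/2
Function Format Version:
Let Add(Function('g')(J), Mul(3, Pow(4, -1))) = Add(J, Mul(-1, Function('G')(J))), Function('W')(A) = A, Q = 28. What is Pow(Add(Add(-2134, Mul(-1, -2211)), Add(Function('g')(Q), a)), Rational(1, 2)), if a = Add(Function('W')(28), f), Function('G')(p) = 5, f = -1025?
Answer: Mul(Rational(3, 2), I, Pow(399, Rational(1, 2))) ≈ Mul(29.962, I)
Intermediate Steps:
a = -997 (a = Add(28, -1025) = -997)
Function('g')(J) = Add(Rational(-23, 4), J) (Function('g')(J) = Add(Rational(-3, 4), Add(J, Mul(-1, 5))) = Add(Rational(-3, 4), Add(J, -5)) = Add(Rational(-3, 4), Add(-5, J)) = Add(Rational(-23, 4), J))
Pow(Add(Add(-2134, Mul(-1, -2211)), Add(Function('g')(Q), a)), Rational(1, 2)) = Pow(Add(Add(-2134, Mul(-1, -2211)), Add(Add(Rational(-23, 4), 28), -997)), Rational(1, 2)) = Pow(Add(Add(-2134, 2211), Add(Rational(89, 4), -997)), Rational(1, 2)) = Pow(Add(77, Rational(-3899, 4)), Rational(1, 2)) = Pow(Rational(-3591, 4), Rational(1, 2)) = Mul(Rational(3, 2), I, Pow(399, Rational(1, 2)))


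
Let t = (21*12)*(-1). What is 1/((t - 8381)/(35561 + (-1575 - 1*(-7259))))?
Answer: -41245/8633 ≈ -4.7776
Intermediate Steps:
t = -252 (t = 252*(-1) = -252)
1/((t - 8381)/(35561 + (-1575 - 1*(-7259)))) = 1/((-252 - 8381)/(35561 + (-1575 - 1*(-7259)))) = 1/(-8633/(35561 + (-1575 + 7259))) = 1/(-8633/(35561 + 5684)) = 1/(-8633/41245) = -41245/8633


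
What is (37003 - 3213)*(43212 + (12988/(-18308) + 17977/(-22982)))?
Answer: 76792057627132075/52594307 ≈ 1.4601e+9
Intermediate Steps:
(37003 - 3213)*(43212 + (12988/(-18308) + 17977/(-22982))) = 33790*(43212 + (12988*(-1/18308) + 17977*(-1/22982))) = 33790*(43212 + (-3247/4577 - 17977/22982)) = 33790*(43212 - 156903283/105188614) = 33790*(4545253484885/105188614) = 76792057627132075/52594307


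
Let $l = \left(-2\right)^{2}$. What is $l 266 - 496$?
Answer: $568$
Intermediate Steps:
$l = 4$
$l 266 - 496 = 4 \cdot 266 - 496 = 1064 - 496 = 568$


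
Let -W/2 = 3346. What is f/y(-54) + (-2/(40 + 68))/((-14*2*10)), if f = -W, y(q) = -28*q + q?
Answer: 1873787/408240 ≈ 4.5899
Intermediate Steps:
W = -6692 (W = -2*3346 = -6692)
y(q) = -27*q
f = 6692 (f = -1*(-6692) = 6692)
f/y(-54) + (-2/(40 + 68))/((-14*2*10)) = 6692/((-27*(-54))) + (-2/(40 + 68))/((-14*2*10)) = 6692/1458 + (-2/108)/((-28*10)) = 6692*(1/1458) + ((1/108)*(-2))/(-280) = 3346/729 - 1/54*(-1/280) = 3346/729 + 1/15120 = 1873787/408240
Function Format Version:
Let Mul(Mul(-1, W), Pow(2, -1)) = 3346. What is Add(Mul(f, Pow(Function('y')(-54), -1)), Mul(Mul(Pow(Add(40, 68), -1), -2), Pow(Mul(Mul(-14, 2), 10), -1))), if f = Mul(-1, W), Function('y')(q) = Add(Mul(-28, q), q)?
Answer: Rational(1873787, 408240) ≈ 4.5899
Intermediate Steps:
W = -6692 (W = Mul(-2, 3346) = -6692)
Function('y')(q) = Mul(-27, q)
f = 6692 (f = Mul(-1, -6692) = 6692)
Add(Mul(f, Pow(Function('y')(-54), -1)), Mul(Mul(Pow(Add(40, 68), -1), -2), Pow(Mul(Mul(-14, 2), 10), -1))) = Add(Mul(6692, Pow(Mul(-27, -54), -1)), Mul(Mul(Pow(Add(40, 68), -1), -2), Pow(Mul(Mul(-14, 2), 10), -1))) = Add(Mul(6692, Pow(1458, -1)), Mul(Mul(Pow(108, -1), -2), Pow(Mul(-28, 10), -1))) = Add(Mul(6692, Rational(1, 1458)), Mul(Mul(Rational(1, 108), -2), Pow(-280, -1))) = Add(Rational(3346, 729), Mul(Rational(-1, 54), Rational(-1, 280))) = Add(Rational(3346, 729), Rational(1, 15120)) = Rational(1873787, 408240)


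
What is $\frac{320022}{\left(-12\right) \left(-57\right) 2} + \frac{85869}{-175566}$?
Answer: $\frac{17901505}{76684} \approx 233.45$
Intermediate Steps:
$\frac{320022}{\left(-12\right) \left(-57\right) 2} + \frac{85869}{-175566} = \frac{320022}{684 \cdot 2} + 85869 \left(- \frac{1}{175566}\right) = \frac{320022}{1368} - \frac{987}{2018} = 320022 \cdot \frac{1}{1368} - \frac{987}{2018} = \frac{17779}{76} - \frac{987}{2018} = \frac{17901505}{76684}$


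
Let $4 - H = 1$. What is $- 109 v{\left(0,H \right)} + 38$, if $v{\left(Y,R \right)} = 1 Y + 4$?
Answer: $-398$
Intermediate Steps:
$H = 3$ ($H = 4 - 1 = 3$)
$v{\left(Y,R \right)} = 4 + Y$ ($v{\left(Y,R \right)} = Y + 4 = 4 + Y$)
$- 109 v{\left(0,H \right)} + 38 = - 109 \left(4 + 0\right) + 38 = \left(-109\right) 4 + 38 = -436 + 38 = -398$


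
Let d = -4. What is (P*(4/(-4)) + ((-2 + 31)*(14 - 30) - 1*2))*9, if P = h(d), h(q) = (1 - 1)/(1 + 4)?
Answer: -4194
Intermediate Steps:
h(q) = 0 (h(q) = 0/5 = 0*(⅕) = 0)
P = 0
(P*(4/(-4)) + ((-2 + 31)*(14 - 30) - 1*2))*9 = (0*(4/(-4)) + ((-2 + 31)*(14 - 30) - 1*2))*9 = (0*(4*(-¼)) + (29*(-16) - 2))*9 = (0*(-1) + (-464 - 2))*9 = (0 - 466)*9 = -466*9 = -4194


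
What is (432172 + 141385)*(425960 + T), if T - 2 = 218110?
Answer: 369412004104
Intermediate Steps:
T = 218112 (T = 2 + 218110 = 218112)
(432172 + 141385)*(425960 + T) = (432172 + 141385)*(425960 + 218112) = 573557*644072 = 369412004104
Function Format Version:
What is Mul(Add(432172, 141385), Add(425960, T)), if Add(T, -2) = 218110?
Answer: 369412004104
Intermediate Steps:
T = 218112 (T = Add(2, 218110) = 218112)
Mul(Add(432172, 141385), Add(425960, T)) = Mul(Add(432172, 141385), Add(425960, 218112)) = Mul(573557, 644072) = 369412004104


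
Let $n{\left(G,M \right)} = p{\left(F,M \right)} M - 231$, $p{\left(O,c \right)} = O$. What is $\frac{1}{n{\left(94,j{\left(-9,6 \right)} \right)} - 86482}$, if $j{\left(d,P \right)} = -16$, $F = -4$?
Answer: $- \frac{1}{86649} \approx -1.1541 \cdot 10^{-5}$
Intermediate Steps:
$n{\left(G,M \right)} = -231 - 4 M$ ($n{\left(G,M \right)} = - 4 M - 231 = -231 - 4 M$)
$\frac{1}{n{\left(94,j{\left(-9,6 \right)} \right)} - 86482} = \frac{1}{\left(-231 - -64\right) - 86482} = \frac{1}{\left(-231 + 64\right) - 86482} = \frac{1}{-167 - 86482} = \frac{1}{-86649} = - \frac{1}{86649}$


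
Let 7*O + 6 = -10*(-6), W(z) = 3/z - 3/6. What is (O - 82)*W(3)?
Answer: -260/7 ≈ -37.143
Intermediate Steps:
W(z) = -1/2 + 3/z (W(z) = 3/z - 3*1/6 = 3/z - 1/2 = -1/2 + 3/z)
O = 54/7 (O = -6/7 + (-10*(-6))/7 = -6/7 + (1/7)*60 = -6/7 + 60/7 = 54/7 ≈ 7.7143)
(O - 82)*W(3) = (54/7 - 82)*((1/2)*(6 - 1*3)/3) = -260*(6 - 3)/(7*3) = -260*3/(7*3) = -520/7*1/2 = -260/7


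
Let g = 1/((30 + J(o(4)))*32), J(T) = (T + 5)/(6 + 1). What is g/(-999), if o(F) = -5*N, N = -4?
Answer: -7/7512480 ≈ -9.3178e-7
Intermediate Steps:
o(F) = 20 (o(F) = -5*(-4) = 20)
J(T) = 5/7 + T/7 (J(T) = (5 + T)/7 = (5 + T)*(⅐) = 5/7 + T/7)
g = 7/7520 (g = 1/((30 + (5/7 + (⅐)*20))*32) = 1/((30 + (5/7 + 20/7))*32) = 1/((30 + 25/7)*32) = 1/((235/7)*32) = 1/(7520/7) = 7/7520 ≈ 0.00093085)
g/(-999) = (7/7520)/(-999) = (7/7520)*(-1/999) = -7/7512480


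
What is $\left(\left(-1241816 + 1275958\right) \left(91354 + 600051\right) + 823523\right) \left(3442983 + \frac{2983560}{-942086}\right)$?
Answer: $\frac{38285265015624210130137}{471043} \approx 8.1278 \cdot 10^{16}$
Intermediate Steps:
$\left(\left(-1241816 + 1275958\right) \left(91354 + 600051\right) + 823523\right) \left(3442983 + \frac{2983560}{-942086}\right) = \left(34142 \cdot 691405 + 823523\right) \left(3442983 + 2983560 \left(- \frac{1}{942086}\right)\right) = \left(23605949510 + 823523\right) \left(3442983 - \frac{1491780}{471043}\right) = 23606773033 \cdot \frac{1621791549489}{471043} = \frac{38285265015624210130137}{471043}$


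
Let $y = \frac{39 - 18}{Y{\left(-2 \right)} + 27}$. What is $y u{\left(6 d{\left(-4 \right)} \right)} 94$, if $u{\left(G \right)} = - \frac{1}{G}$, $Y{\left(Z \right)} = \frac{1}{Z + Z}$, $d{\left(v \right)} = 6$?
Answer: $- \frac{658}{321} \approx -2.0498$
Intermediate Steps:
$Y{\left(Z \right)} = \frac{1}{2 Z}$
$y = \frac{84}{107}$ ($y = \frac{39 - 18}{\frac{1}{2 \left(-2\right)} + 27} = \frac{21}{\frac{1}{2} \left(- \frac{1}{2}\right) + 27} = \frac{21}{- \frac{1}{4} + 27} = \frac{21}{\frac{107}{4}} = 21 \cdot \frac{4}{107} = \frac{84}{107} \approx 0.78505$)
$y u{\left(6 d{\left(-4 \right)} \right)} 94 = \frac{84 \left(- \frac{1}{6 \cdot 6}\right)}{107} \cdot 94 = \frac{84 \left(- \frac{1}{36}\right)}{107} \cdot 94 = \frac{84 \left(\left(-1\right) \frac{1}{36}\right)}{107} \cdot 94 = \frac{84}{107} \left(- \frac{1}{36}\right) 94 = \left(- \frac{7}{321}\right) 94 = - \frac{658}{321}$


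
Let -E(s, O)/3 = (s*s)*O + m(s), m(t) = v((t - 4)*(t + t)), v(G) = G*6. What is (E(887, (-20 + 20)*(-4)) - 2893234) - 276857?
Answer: -31366047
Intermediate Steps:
v(G) = 6*G
m(t) = 12*t*(-4 + t) (m(t) = 6*((t - 4)*(t + t)) = 6*((-4 + t)*(2*t)) = 6*(2*t*(-4 + t)) = 12*t*(-4 + t))
E(s, O) = -36*s*(-4 + s) - 3*O*s² (E(s, O) = -3*((s*s)*O + 12*s*(-4 + s)) = -3*(s²*O + 12*s*(-4 + s)) = -3*(O*s² + 12*s*(-4 + s)) = -36*s*(-4 + s) - 3*O*s²)
(E(887, (-20 + 20)*(-4)) - 2893234) - 276857 = (3*887*(48 - 12*887 - 1*(-20 + 20)*(-4)*887) - 2893234) - 276857 = (3*887*(48 - 10644 - 1*0*(-4)*887) - 2893234) - 276857 = (3*887*(48 - 10644 - 1*0*887) - 2893234) - 276857 = (3*887*(48 - 10644 + 0) - 2893234) - 276857 = (3*887*(-10596) - 2893234) - 276857 = (-28195956 - 2893234) - 276857 = -31089190 - 276857 = -31366047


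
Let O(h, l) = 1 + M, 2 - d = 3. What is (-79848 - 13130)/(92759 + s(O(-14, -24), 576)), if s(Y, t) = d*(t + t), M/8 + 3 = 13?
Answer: -92978/91607 ≈ -1.0150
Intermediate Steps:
M = 80 (M = -24 + 8*13 = -24 + 104 = 80)
d = -1 (d = 2 - 1*3 = 2 - 3 = -1)
O(h, l) = 81 (O(h, l) = 1 + 80 = 81)
s(Y, t) = -2*t (s(Y, t) = -(t + t) = -2*t)
(-79848 - 13130)/(92759 + s(O(-14, -24), 576)) = (-79848 - 13130)/(92759 - 2*576) = -92978/(92759 - 1152) = -92978/91607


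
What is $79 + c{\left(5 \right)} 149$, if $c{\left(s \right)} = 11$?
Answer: $1718$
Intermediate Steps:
$79 + c{\left(5 \right)} 149 = 79 + 11 \cdot 149 = 79 + 1639 = 1718$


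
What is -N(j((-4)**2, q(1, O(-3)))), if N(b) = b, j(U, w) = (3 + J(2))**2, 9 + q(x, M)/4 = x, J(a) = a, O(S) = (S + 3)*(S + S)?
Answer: -25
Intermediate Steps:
O(S) = 2*S*(3 + S) (O(S) = (3 + S)*(2*S) = 2*S*(3 + S))
q(x, M) = -36 + 4*x
j(U, w) = 25 (j(U, w) = (3 + 2)**2 = 5**2 = 25)
-N(j((-4)**2, q(1, O(-3)))) = -1*25 = -25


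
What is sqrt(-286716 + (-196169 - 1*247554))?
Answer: I*sqrt(730439) ≈ 854.66*I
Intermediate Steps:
sqrt(-286716 + (-196169 - 1*247554)) = sqrt(-286716 + (-196169 - 247554)) = sqrt(-286716 - 443723) = sqrt(-730439) = I*sqrt(730439)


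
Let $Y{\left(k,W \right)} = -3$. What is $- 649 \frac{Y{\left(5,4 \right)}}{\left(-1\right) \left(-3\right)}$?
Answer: $649$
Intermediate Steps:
$- 649 \frac{Y{\left(5,4 \right)}}{\left(-1\right) \left(-3\right)} = - 649 \left(- \frac{3}{\left(-1\right) \left(-3\right)}\right) = - 649 \left(- \frac{3}{3}\right) = - 649 \left(\left(-3\right) \frac{1}{3}\right) = \left(-649\right) \left(-1\right) = 649$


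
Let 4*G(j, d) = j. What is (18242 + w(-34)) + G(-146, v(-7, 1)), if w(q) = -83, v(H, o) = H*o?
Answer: 36245/2 ≈ 18123.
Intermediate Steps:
G(j, d) = j/4
(18242 + w(-34)) + G(-146, v(-7, 1)) = (18242 - 83) + (¼)*(-146) = 18159 - 73/2 = 36245/2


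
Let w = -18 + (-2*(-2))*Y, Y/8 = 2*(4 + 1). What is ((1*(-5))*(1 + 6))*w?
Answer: -10570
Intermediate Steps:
Y = 80 (Y = 8*(2*(4 + 1)) = 8*(2*5) = 8*10 = 80)
w = 302 (w = -18 - 2*(-2)*80 = -18 + 4*80 = -18 + 320 = 302)
((1*(-5))*(1 + 6))*w = ((1*(-5))*(1 + 6))*302 = -5*7*302 = -35*302 = -10570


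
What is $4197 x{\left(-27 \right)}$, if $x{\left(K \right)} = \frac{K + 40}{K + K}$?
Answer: $- \frac{18187}{18} \approx -1010.4$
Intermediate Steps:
$x{\left(K \right)} = \frac{40 + K}{2 K}$
$4197 x{\left(-27 \right)} = 4197 \frac{40 - 27}{2 \left(-27\right)} = 4197 \cdot \frac{1}{2} \left(- \frac{1}{27}\right) 13 = 4197 \left(- \frac{13}{54}\right) = - \frac{18187}{18}$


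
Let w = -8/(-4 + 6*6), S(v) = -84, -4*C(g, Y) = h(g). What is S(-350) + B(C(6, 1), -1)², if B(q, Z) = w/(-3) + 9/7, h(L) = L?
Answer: -579479/7056 ≈ -82.126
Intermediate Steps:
C(g, Y) = -g/4
w = -¼ (w = -8/(-4 + 36) = -8/32 = -8*1/32 = -¼ ≈ -0.25000)
B(q, Z) = 115/84 (B(q, Z) = -¼/(-3) + 9/7 = -¼*(-⅓) + 9*(⅐) = 1/12 + 9/7 = 115/84)
S(-350) + B(C(6, 1), -1)² = -84 + (115/84)² = -84 + 13225/7056 = -579479/7056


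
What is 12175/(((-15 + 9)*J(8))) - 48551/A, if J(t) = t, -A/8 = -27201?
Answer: -110487827/435216 ≈ -253.87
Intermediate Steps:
A = 217608 (A = -8*(-27201) = 217608)
12175/(((-15 + 9)*J(8))) - 48551/A = 12175/(((-15 + 9)*8)) - 48551/217608 = 12175/((-6*8)) - 48551*1/217608 = 12175/(-48) - 48551/217608 = 12175*(-1/48) - 48551/217608 = -12175/48 - 48551/217608 = -110487827/435216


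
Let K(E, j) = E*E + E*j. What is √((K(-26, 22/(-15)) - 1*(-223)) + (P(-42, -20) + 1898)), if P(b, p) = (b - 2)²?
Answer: √1073505/15 ≈ 69.073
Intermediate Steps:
P(b, p) = (-2 + b)²
K(E, j) = E² + E*j
√((K(-26, 22/(-15)) - 1*(-223)) + (P(-42, -20) + 1898)) = √((-26*(-26 + 22/(-15)) - 1*(-223)) + ((-2 - 42)² + 1898)) = √((-26*(-26 + 22*(-1/15)) + 223) + ((-44)² + 1898)) = √((-26*(-26 - 22/15) + 223) + (1936 + 1898)) = √((-26*(-412/15) + 223) + 3834) = √((10712/15 + 223) + 3834) = √(14057/15 + 3834) = √(71567/15) = √1073505/15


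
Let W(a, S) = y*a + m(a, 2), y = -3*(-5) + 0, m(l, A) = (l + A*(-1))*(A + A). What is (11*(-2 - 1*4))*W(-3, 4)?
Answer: 4290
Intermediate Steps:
m(l, A) = 2*A*(l - A) (m(l, A) = (l - A)*(2*A) = 2*A*(l - A))
y = 15 (y = 15 + 0 = 15)
W(a, S) = -8 + 19*a (W(a, S) = 15*a + 2*2*(a - 1*2) = 15*a + 2*2*(a - 2) = 15*a + 2*2*(-2 + a) = 15*a + (-8 + 4*a) = -8 + 19*a)
(11*(-2 - 1*4))*W(-3, 4) = (11*(-2 - 1*4))*(-8 + 19*(-3)) = (11*(-2 - 4))*(-8 - 57) = (11*(-6))*(-65) = -66*(-65) = 4290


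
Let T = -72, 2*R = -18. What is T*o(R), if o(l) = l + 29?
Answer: -1440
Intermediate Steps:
R = -9 (R = (1/2)*(-18) = -9)
o(l) = 29 + l
T*o(R) = -72*(29 - 9) = -72*20 = -1440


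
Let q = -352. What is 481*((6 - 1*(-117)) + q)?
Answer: -110149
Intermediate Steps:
481*((6 - 1*(-117)) + q) = 481*((6 - 1*(-117)) - 352) = 481*((6 + 117) - 352) = 481*(123 - 352) = 481*(-229) = -110149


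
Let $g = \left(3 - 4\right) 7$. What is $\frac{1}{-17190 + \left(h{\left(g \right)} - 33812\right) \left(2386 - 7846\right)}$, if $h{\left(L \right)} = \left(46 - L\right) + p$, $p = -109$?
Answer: $\frac{1}{184902090} \approx 5.4083 \cdot 10^{-9}$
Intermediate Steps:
$g = -7$ ($g = \left(-1\right) 7 = -7$)
$h{\left(L \right)} = -63 - L$ ($h{\left(L \right)} = \left(46 - L\right) - 109 = -63 - L$)
$\frac{1}{-17190 + \left(h{\left(g \right)} - 33812\right) \left(2386 - 7846\right)} = \frac{1}{-17190 + \left(\left(-63 - -7\right) - 33812\right) \left(2386 - 7846\right)} = \frac{1}{-17190 + \left(\left(-63 + 7\right) - 33812\right) \left(-5460\right)} = \frac{1}{-17190 + \left(-56 - 33812\right) \left(-5460\right)} = \frac{1}{-17190 - -184919280} = \frac{1}{-17190 + 184919280} = \frac{1}{184902090}$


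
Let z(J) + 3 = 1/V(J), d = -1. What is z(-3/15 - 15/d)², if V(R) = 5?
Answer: 196/25 ≈ 7.8400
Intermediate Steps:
z(J) = -14/5 (z(J) = -3 + 1/5 = -3 + ⅕ = -14/5)
z(-3/15 - 15/d)² = (-14/5)² = 196/25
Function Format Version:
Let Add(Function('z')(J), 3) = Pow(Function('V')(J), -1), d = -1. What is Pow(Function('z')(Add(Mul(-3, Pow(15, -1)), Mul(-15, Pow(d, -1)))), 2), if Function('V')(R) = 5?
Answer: Rational(196, 25) ≈ 7.8400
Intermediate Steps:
Function('z')(J) = Rational(-14, 5) (Function('z')(J) = Add(-3, Pow(5, -1)) = Add(-3, Rational(1, 5)) = Rational(-14, 5))
Pow(Function('z')(Add(Mul(-3, Pow(15, -1)), Mul(-15, Pow(d, -1)))), 2) = Pow(Rational(-14, 5), 2) = Rational(196, 25)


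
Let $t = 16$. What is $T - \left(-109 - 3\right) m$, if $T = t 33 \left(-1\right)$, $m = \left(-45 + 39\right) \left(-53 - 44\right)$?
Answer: $64656$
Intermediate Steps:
$m = 582$ ($m = \left(-6\right) \left(-97\right) = 582$)
$T = -528$ ($T = 16 \cdot 33 \left(-1\right) = 528 \left(-1\right) = -528$)
$T - \left(-109 - 3\right) m = -528 - \left(-109 - 3\right) 582 = -528 - \left(-112\right) 582 = -528 - -65184 = -528 + 65184 = 64656$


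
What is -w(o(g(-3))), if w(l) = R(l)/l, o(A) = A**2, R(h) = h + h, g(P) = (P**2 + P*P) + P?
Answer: -2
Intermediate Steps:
g(P) = P + 2*P**2 (g(P) = (P**2 + P**2) + P = 2*P**2 + P = P + 2*P**2)
R(h) = 2*h
w(l) = 2 (w(l) = (2*l)/l = 2)
-w(o(g(-3))) = -1*2 = -2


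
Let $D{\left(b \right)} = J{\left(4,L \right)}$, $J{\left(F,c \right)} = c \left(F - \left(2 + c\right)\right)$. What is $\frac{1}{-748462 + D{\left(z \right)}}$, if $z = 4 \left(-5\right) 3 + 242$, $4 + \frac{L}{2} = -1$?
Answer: $- \frac{1}{748582} \approx -1.3359 \cdot 10^{-6}$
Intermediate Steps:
$L = -10$ ($L = -8 + 2 \left(-1\right) = -8 - 2 = -10$)
$z = 182$ ($z = \left(-20\right) 3 + 242 = -60 + 242 = 182$)
$J{\left(F,c \right)} = c \left(-2 + F - c\right)$
$D{\left(b \right)} = -120$ ($D{\left(b \right)} = - 10 \left(-2 + 4 - -10\right) = - 10 \left(-2 + 4 + 10\right) = \left(-10\right) 12 = -120$)
$\frac{1}{-748462 + D{\left(z \right)}} = \frac{1}{-748462 - 120} = \frac{1}{-748582} = - \frac{1}{748582}$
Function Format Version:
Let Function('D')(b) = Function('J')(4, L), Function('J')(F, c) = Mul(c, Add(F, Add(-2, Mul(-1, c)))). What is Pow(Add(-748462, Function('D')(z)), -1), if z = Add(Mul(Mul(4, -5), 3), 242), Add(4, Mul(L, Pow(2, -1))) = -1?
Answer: Rational(-1, 748582) ≈ -1.3359e-6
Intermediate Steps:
L = -10 (L = Add(-8, Mul(2, -1)) = Add(-8, -2) = -10)
z = 182 (z = Add(Mul(-20, 3), 242) = Add(-60, 242) = 182)
Function('J')(F, c) = Mul(c, Add(-2, F, Mul(-1, c)))
Function('D')(b) = -120 (Function('D')(b) = Mul(-10, Add(-2, 4, Mul(-1, -10))) = Mul(-10, Add(-2, 4, 10)) = Mul(-10, 12) = -120)
Pow(Add(-748462, Function('D')(z)), -1) = Pow(Add(-748462, -120), -1) = Pow(-748582, -1) = Rational(-1, 748582)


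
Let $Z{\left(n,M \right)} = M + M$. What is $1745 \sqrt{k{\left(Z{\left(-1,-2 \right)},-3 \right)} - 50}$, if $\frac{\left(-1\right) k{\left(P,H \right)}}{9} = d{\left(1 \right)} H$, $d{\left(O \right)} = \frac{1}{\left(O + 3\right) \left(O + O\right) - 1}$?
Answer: $\frac{1745 i \sqrt{2261}}{7} \approx 11854.0 i$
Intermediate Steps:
$Z{\left(n,M \right)} = 2 M$
$d{\left(O \right)} = \frac{1}{-1 + 2 O \left(3 + O\right)}$ ($d{\left(O \right)} = \frac{1}{\left(3 + O\right) 2 O - 1} = \frac{1}{2 O \left(3 + O\right) - 1} = \frac{1}{-1 + 2 O \left(3 + O\right)}$)
$k{\left(P,H \right)} = - \frac{9 H}{7}$ ($k{\left(P,H \right)} = - 9 \frac{H}{-1 + 2 \cdot 1^{2} + 6 \cdot 1} = - 9 \frac{H}{-1 + 2 \cdot 1 + 6} = - 9 \frac{H}{-1 + 2 + 6} = - 9 \frac{H}{7} = - \frac{9 H}{7}$)
$1745 \sqrt{k{\left(Z{\left(-1,-2 \right)},-3 \right)} - 50} = 1745 \sqrt{\left(- \frac{9}{7}\right) \left(-3\right) - 50} = 1745 \sqrt{\frac{27}{7} - 50} = 1745 \sqrt{- \frac{323}{7}} = 1745 \frac{i \sqrt{2261}}{7} = \frac{1745 i \sqrt{2261}}{7}$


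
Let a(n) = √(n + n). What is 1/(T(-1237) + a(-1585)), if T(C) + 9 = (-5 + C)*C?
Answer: 307269/472071192439 - I*√3170/2360355962195 ≈ 6.509e-7 - 2.3854e-11*I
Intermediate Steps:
T(C) = -9 + C*(-5 + C) (T(C) = -9 + (-5 + C)*C = -9 + C*(-5 + C))
a(n) = √2*√n (a(n) = √(2*n) = √2*√n)
1/(T(-1237) + a(-1585)) = 1/((-9 + (-1237)² - 5*(-1237)) + √2*√(-1585)) = 1/((-9 + 1530169 + 6185) + √2*(I*√1585)) = 1/(1536345 + I*√3170)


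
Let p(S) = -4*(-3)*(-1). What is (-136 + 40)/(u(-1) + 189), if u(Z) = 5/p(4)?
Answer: -1152/2263 ≈ -0.50906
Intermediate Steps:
p(S) = -12 (p(S) = 12*(-1) = -12)
u(Z) = -5/12 (u(Z) = 5/(-12) = 5*(-1/12) = -5/12)
(-136 + 40)/(u(-1) + 189) = (-136 + 40)/(-5/12 + 189) = -96/2263/12 = -96*12/2263 = -1152/2263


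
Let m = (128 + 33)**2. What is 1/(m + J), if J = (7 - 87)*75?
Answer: 1/19921 ≈ 5.0198e-5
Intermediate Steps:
m = 25921 (m = 161**2 = 25921)
J = -6000 (J = -80*75 = -6000)
1/(m + J) = 1/(25921 - 6000) = 1/19921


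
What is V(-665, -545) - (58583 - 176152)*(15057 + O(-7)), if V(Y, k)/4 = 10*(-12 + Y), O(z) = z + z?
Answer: 1768563387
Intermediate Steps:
O(z) = 2*z
V(Y, k) = -480 + 40*Y (V(Y, k) = 4*(10*(-12 + Y)) = 4*(-120 + 10*Y) = -480 + 40*Y)
V(-665, -545) - (58583 - 176152)*(15057 + O(-7)) = (-480 + 40*(-665)) - (58583 - 176152)*(15057 + 2*(-7)) = (-480 - 26600) - (-117569)*(15057 - 14) = -27080 - (-117569)*15043 = -27080 - 1*(-1768590467) = -27080 + 1768590467 = 1768563387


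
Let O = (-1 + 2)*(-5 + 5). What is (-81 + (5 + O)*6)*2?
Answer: -102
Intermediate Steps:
O = 0 (O = 1*0 = 0)
(-81 + (5 + O)*6)*2 = (-81 + (5 + 0)*6)*2 = (-81 + 5*6)*2 = (-81 + 30)*2 = -51*2 = -102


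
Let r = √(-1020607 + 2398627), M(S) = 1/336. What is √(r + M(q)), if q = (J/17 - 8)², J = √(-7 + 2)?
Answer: √(21 + 14112*√344505)/84 ≈ 34.262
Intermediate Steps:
J = I*√5 (J = √(-5) = I*√5 ≈ 2.2361*I)
q = (-8 + I*√5/17)² (q = ((I*√5)/17 - 8)² = ((I*√5)*(1/17) - 8)² = (I*√5/17 - 8)² = (-8 + I*√5/17)² ≈ 63.983 - 2.1045*I)
M(S) = 1/336
r = 2*√344505 (r = √1378020 = 2*√344505 ≈ 1173.9)
√(r + M(q)) = √(2*√344505 + 1/336) = √(1/336 + 2*√344505)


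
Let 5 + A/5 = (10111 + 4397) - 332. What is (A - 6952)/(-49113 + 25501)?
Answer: -63903/23612 ≈ -2.7064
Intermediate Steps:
A = 70855 (A = -25 + 5*((10111 + 4397) - 332) = -25 + 5*(14508 - 332) = -25 + 5*14176 = -25 + 70880 = 70855)
(A - 6952)/(-49113 + 25501) = (70855 - 6952)/(-49113 + 25501) = 63903/(-23612) = 63903*(-1/23612) = -63903/23612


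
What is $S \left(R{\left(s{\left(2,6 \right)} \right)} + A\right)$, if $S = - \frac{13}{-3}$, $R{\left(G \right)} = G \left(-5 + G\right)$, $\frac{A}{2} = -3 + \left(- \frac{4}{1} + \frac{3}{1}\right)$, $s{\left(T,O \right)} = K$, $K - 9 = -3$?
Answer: $- \frac{26}{3} \approx -8.6667$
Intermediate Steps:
$K = 6$ ($K = 9 - 3 = 6$)
$s{\left(T,O \right)} = 6$
$A = -8$ ($A = 2 \left(-3 + \left(- \frac{4}{1} + \frac{3}{1}\right)\right) = 2 \left(-3 + \left(\left(-4\right) 1 + 3 \cdot 1\right)\right) = 2 \left(-3 + \left(-4 + 3\right)\right) = 2 \left(-3 - 1\right) = 2 \left(-4\right) = -8$)
$S = \frac{13}{3}$ ($S = \left(-13\right) \left(- \frac{1}{3}\right) = \frac{13}{3} \approx 4.3333$)
$S \left(R{\left(s{\left(2,6 \right)} \right)} + A\right) = \frac{13 \left(6 \left(-5 + 6\right) - 8\right)}{3} = \frac{13 \left(6 \cdot 1 - 8\right)}{3} = \frac{13 \left(6 - 8\right)}{3} = \frac{13}{3} \left(-2\right) = - \frac{26}{3}$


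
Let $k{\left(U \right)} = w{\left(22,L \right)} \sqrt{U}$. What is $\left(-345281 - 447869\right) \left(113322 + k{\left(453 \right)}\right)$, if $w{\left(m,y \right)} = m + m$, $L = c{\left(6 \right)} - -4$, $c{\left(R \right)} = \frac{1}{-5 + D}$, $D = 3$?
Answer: $-89881344300 - 34898600 \sqrt{453} \approx -9.0624 \cdot 10^{10}$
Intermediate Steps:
$c{\left(R \right)} = - \frac{1}{2}$ ($c{\left(R \right)} = \frac{1}{-5 + 3} = \frac{1}{-2} = - \frac{1}{2}$)
$L = \frac{7}{2}$ ($L = - \frac{1}{2} - -4 = - \frac{1}{2} + 4 = \frac{7}{2} \approx 3.5$)
$w{\left(m,y \right)} = 2 m$
$k{\left(U \right)} = 44 \sqrt{U}$ ($k{\left(U \right)} = 2 \cdot 22 \sqrt{U} = 44 \sqrt{U}$)
$\left(-345281 - 447869\right) \left(113322 + k{\left(453 \right)}\right) = \left(-345281 - 447869\right) \left(113322 + 44 \sqrt{453}\right) = - 793150 \left(113322 + 44 \sqrt{453}\right) = -89881344300 - 34898600 \sqrt{453}$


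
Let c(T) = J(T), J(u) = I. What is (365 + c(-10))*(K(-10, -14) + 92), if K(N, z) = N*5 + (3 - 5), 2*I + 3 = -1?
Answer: 14520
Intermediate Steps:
I = -2 (I = -3/2 + (1/2)*(-1) = -3/2 - 1/2 = -2)
J(u) = -2
c(T) = -2
K(N, z) = -2 + 5*N (K(N, z) = 5*N - 2 = -2 + 5*N)
(365 + c(-10))*(K(-10, -14) + 92) = (365 - 2)*((-2 + 5*(-10)) + 92) = 363*((-2 - 50) + 92) = 363*(-52 + 92) = 363*40 = 14520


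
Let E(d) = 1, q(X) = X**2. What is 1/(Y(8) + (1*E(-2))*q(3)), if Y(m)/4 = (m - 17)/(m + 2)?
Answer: 5/27 ≈ 0.18519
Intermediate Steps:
Y(m) = 4*(-17 + m)/(2 + m) (Y(m) = 4*((m - 17)/(m + 2)) = 4*((-17 + m)/(2 + m)) = 4*(-17 + m)/(2 + m))
1/(Y(8) + (1*E(-2))*q(3)) = 1/(4*(-17 + 8)/(2 + 8) + (1*1)*3**2) = 1/(4*(-9)/10 + 1*9) = 1/(4*(1/10)*(-9) + 9) = 1/(-18/5 + 9) = 1/(27/5) = 5/27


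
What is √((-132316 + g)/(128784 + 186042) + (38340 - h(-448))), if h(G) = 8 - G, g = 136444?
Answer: 2*√26075621545123/52471 ≈ 194.64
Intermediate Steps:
√((-132316 + g)/(128784 + 186042) + (38340 - h(-448))) = √((-132316 + 136444)/(128784 + 186042) + (38340 - (8 - 1*(-448)))) = √(4128/314826 + (38340 - (8 + 448))) = √(4128*(1/314826) + (38340 - 1*456)) = √(688/52471 + (38340 - 456)) = √(688/52471 + 37884) = √(1987812052/52471) = 2*√26075621545123/52471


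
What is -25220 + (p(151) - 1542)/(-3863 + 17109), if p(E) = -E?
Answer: -334065813/13246 ≈ -25220.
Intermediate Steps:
-25220 + (p(151) - 1542)/(-3863 + 17109) = -25220 + (-1*151 - 1542)/(-3863 + 17109) = -25220 + (-151 - 1542)/13246 = -25220 - 1693*1/13246 = -25220 - 1693/13246 = -334065813/13246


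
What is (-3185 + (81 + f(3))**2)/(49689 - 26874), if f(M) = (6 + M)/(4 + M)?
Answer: 175711/1117935 ≈ 0.15717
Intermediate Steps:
f(M) = (6 + M)/(4 + M)
(-3185 + (81 + f(3))**2)/(49689 - 26874) = (-3185 + (81 + (6 + 3)/(4 + 3))**2)/(49689 - 26874) = (-3185 + (81 + 9/7)**2)/22815 = (-3185 + (81 + (1/7)*9)**2)*(1/22815) = (-3185 + (81 + 9/7)**2)*(1/22815) = (-3185 + (576/7)**2)*(1/22815) = (-3185 + 331776/49)*(1/22815) = (175711/49)*(1/22815) = 175711/1117935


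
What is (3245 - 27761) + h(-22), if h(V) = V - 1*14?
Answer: -24552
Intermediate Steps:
h(V) = -14 + V (h(V) = V - 14 = -14 + V)
(3245 - 27761) + h(-22) = (3245 - 27761) + (-14 - 22) = -24516 - 36 = -24552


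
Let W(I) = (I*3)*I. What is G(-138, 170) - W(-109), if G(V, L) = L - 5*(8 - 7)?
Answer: -35478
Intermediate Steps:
W(I) = 3*I² (W(I) = (3*I)*I = 3*I²)
G(V, L) = -5 + L (G(V, L) = L - 5*1 = L - 5 = -5 + L)
G(-138, 170) - W(-109) = (-5 + 170) - 3*(-109)² = 165 - 3*11881 = 165 - 1*35643 = 165 - 35643 = -35478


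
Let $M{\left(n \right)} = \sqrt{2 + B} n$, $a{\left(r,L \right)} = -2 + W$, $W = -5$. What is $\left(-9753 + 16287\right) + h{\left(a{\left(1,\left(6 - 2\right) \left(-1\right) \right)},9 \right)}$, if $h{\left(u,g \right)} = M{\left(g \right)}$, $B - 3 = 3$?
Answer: $6534 + 18 \sqrt{2} \approx 6559.5$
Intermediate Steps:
$B = 6$ ($B = 3 + 3 = 6$)
$a{\left(r,L \right)} = -7$ ($a{\left(r,L \right)} = -2 - 5 = -7$)
$M{\left(n \right)} = 2 n \sqrt{2}$ ($M{\left(n \right)} = \sqrt{2 + 6} n = \sqrt{8} n = 2 \sqrt{2} n = 2 n \sqrt{2}$)
$h{\left(u,g \right)} = 2 g \sqrt{2}$
$\left(-9753 + 16287\right) + h{\left(a{\left(1,\left(6 - 2\right) \left(-1\right) \right)},9 \right)} = \left(-9753 + 16287\right) + 2 \cdot 9 \sqrt{2} = 6534 + 18 \sqrt{2}$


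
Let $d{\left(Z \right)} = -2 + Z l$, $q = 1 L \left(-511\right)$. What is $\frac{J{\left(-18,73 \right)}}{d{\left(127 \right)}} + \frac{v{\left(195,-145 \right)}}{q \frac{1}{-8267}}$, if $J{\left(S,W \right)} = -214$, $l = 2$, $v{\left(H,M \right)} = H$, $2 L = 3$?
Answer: $\frac{19336969}{9198} \approx 2102.3$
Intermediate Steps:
$L = \frac{3}{2}$ ($L = \frac{1}{2} \cdot 3 = \frac{3}{2} \approx 1.5$)
$q = - \frac{1533}{2}$ ($q = 1 \cdot \frac{3}{2} \left(-511\right) = \frac{3}{2} \left(-511\right) = - \frac{1533}{2} \approx -766.5$)
$d{\left(Z \right)} = -2 + 2 Z$ ($d{\left(Z \right)} = -2 + Z 2 = -2 + 2 Z$)
$\frac{J{\left(-18,73 \right)}}{d{\left(127 \right)}} + \frac{v{\left(195,-145 \right)}}{q \frac{1}{-8267}} = - \frac{214}{-2 + 2 \cdot 127} + \frac{195}{\left(- \frac{1533}{2}\right) \frac{1}{-8267}} = - \frac{214}{-2 + 254} + \frac{195}{\left(- \frac{1533}{2}\right) \left(- \frac{1}{8267}\right)} = - \frac{214}{252} + \frac{195}{\frac{219}{2362}} = \left(-214\right) \frac{1}{252} + 195 \cdot \frac{2362}{219} = - \frac{107}{126} + \frac{153530}{73} = \frac{19336969}{9198}$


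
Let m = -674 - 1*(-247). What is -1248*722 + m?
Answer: -901483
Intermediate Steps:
m = -427 (m = -674 + 247 = -427)
-1248*722 + m = -1248*722 - 427 = -901056 - 427 = -901483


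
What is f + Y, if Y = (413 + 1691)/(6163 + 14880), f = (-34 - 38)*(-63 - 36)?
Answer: 149996608/21043 ≈ 7128.1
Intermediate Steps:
f = 7128 (f = -72*(-99) = 7128)
Y = 2104/21043 ≈ 0.099986
f + Y = 7128 + 2104/21043 = 149996608/21043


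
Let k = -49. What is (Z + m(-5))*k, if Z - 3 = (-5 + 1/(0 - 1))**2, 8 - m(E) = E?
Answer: -2548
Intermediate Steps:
m(E) = 8 - E
Z = 39 (Z = 3 + (-5 + 1/(0 - 1))**2 = 3 + (-5 + 1/(-1))**2 = 3 + (-5 - 1)**2 = 3 + (-6)**2 = 3 + 36 = 39)
(Z + m(-5))*k = (39 + (8 - 1*(-5)))*(-49) = (39 + (8 + 5))*(-49) = (39 + 13)*(-49) = 52*(-49) = -2548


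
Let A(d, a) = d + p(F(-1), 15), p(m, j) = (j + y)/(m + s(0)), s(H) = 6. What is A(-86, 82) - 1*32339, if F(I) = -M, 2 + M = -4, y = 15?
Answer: -64845/2 ≈ -32423.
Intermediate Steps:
M = -6 (M = -2 - 4 = -6)
F(I) = 6 (F(I) = -1*(-6) = 6)
p(m, j) = (15 + j)/(6 + m) (p(m, j) = (j + 15)/(m + 6) = (15 + j)/(6 + m))
A(d, a) = 5/2 + d (A(d, a) = d + (15 + 15)/(6 + 6) = d + 30/12 = d + (1/12)*30 = d + 5/2 = 5/2 + d)
A(-86, 82) - 1*32339 = (5/2 - 86) - 1*32339 = -167/2 - 32339 = -64845/2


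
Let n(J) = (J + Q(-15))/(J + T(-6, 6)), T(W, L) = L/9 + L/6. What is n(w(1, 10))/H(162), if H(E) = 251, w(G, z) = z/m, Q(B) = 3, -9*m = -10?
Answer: 9/2008 ≈ 0.0044821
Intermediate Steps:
m = 10/9 (m = -⅑*(-10) = 10/9 ≈ 1.1111)
T(W, L) = 5*L/18 (T(W, L) = L*(⅑) + L*(⅙) = L/9 + L/6 = 5*L/18)
w(G, z) = 9*z/10 (w(G, z) = z/(10/9) = z*(9/10) = 9*z/10)
n(J) = (3 + J)/(5/3 + J) (n(J) = (J + 3)/(J + (5/18)*6) = (3 + J)/(J + 5/3) = (3 + J)/(5/3 + J))
n(w(1, 10))/H(162) = (3*(3 + (9/10)*10)/(5 + 3*((9/10)*10)))/251 = (3*(3 + 9)/(5 + 3*9))*(1/251) = (3*12/(5 + 27))*(1/251) = (3*12/32)*(1/251) = (3*(1/32)*12)*(1/251) = (9/8)*(1/251) = 9/2008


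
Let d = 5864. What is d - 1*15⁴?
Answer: -44761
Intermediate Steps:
d - 1*15⁴ = 5864 - 1*15⁴ = 5864 - 1*50625 = 5864 - 50625 = -44761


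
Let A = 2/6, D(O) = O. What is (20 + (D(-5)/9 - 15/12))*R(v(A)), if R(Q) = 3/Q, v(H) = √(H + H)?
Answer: 655*√6/24 ≈ 66.851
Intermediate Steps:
A = ⅓ (A = 2*(⅙) = ⅓ ≈ 0.33333)
v(H) = √2*√H (v(H) = √(2*H) = √2*√H)
(20 + (D(-5)/9 - 15/12))*R(v(A)) = (20 + (-5/9 - 15/12))*(3/((√2*√(⅓)))) = (20 + (-5*⅑ - 15*1/12))*(3/((√2*(√3/3)))) = (20 + (-5/9 - 5/4))*(3/((√6/3))) = (20 - 65/36)*(3*(√6/2)) = 655*(3*√6/2)/36 = 655*√6/24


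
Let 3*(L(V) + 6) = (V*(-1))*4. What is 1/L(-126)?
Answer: 1/162 ≈ 0.0061728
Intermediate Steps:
L(V) = -6 - 4*V/3 (L(V) = -6 + ((V*(-1))*4)/3 = -6 + (-V*4)/3 = -6 + (-4*V)/3 = -6 - 4*V/3)
1/L(-126) = 1/(-6 - 4/3*(-126)) = 1/(-6 + 168) = 1/162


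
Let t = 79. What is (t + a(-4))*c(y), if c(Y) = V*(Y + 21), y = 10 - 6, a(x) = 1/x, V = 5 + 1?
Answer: 23625/2 ≈ 11813.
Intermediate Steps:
V = 6
y = 4
c(Y) = 126 + 6*Y (c(Y) = 6*(Y + 21) = 6*(21 + Y) = 126 + 6*Y)
(t + a(-4))*c(y) = (79 + 1/(-4))*(126 + 6*4) = (79 - ¼)*(126 + 24) = (315/4)*150 = 23625/2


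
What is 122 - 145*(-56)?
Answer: 8242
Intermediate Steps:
122 - 145*(-56) = 122 + 8120 = 8242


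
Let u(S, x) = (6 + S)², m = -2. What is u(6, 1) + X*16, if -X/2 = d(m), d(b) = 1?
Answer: 112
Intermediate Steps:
X = -2 (X = -2*1 = -2)
u(6, 1) + X*16 = (6 + 6)² - 2*16 = 12² - 32 = 144 - 32 = 112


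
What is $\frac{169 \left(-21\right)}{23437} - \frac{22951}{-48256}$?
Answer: $\frac{366642043}{1130975872} \approx 0.32418$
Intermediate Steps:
$\frac{169 \left(-21\right)}{23437} - \frac{22951}{-48256} = \left(-3549\right) \frac{1}{23437} - - \frac{22951}{48256} = - \frac{3549}{23437} + \frac{22951}{48256} = \frac{366642043}{1130975872}$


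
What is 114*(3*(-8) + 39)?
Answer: 1710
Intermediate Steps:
114*(3*(-8) + 39) = 114*(-24 + 39) = 114*15 = 1710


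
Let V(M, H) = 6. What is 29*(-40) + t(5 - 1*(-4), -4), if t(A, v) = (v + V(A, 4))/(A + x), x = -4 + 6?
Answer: -12758/11 ≈ -1159.8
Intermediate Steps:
x = 2
t(A, v) = (6 + v)/(2 + A) (t(A, v) = (v + 6)/(A + 2) = (6 + v)/(2 + A))
29*(-40) + t(5 - 1*(-4), -4) = 29*(-40) + (6 - 4)/(2 + (5 - 1*(-4))) = -1160 + 2/(2 + (5 + 4)) = -1160 + 2/(2 + 9) = -1160 + 2/11 = -12758/11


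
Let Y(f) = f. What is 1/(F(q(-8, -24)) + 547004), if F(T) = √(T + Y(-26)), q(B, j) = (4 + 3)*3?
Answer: 547004/299213376021 - I*√5/299213376021 ≈ 1.8281e-6 - 7.4732e-12*I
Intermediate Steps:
q(B, j) = 21 (q(B, j) = 7*3 = 21)
F(T) = √(-26 + T) (F(T) = √(T - 26) = √(-26 + T))
1/(F(q(-8, -24)) + 547004) = 1/(√(-26 + 21) + 547004) = 1/(√(-5) + 547004) = 1/(I*√5 + 547004) = 1/(547004 + I*√5)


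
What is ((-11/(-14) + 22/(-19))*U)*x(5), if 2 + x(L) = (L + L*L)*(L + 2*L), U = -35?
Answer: 110880/19 ≈ 5835.8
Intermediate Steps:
x(L) = -2 + 3*L*(L + L²) (x(L) = -2 + (L + L*L)*(L + 2*L) = -2 + (L + L²)*(3*L) = -2 + 3*L*(L + L²))
((-11/(-14) + 22/(-19))*U)*x(5) = ((-11/(-14) + 22/(-19))*(-35))*(-2 + 3*5² + 3*5³) = ((-11*(-1/14) + 22*(-1/19))*(-35))*(-2 + 3*25 + 3*125) = ((11/14 - 22/19)*(-35))*(-2 + 75 + 375) = -99/266*(-35)*448 = (495/38)*448 = 110880/19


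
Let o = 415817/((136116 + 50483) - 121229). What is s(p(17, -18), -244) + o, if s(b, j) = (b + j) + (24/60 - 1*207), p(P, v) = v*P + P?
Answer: -9586367/13074 ≈ -733.24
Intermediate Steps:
p(P, v) = P + P*v (p(P, v) = P*v + P = P + P*v)
s(b, j) = -1033/5 + b + j (s(b, j) = (b + j) + (24*(1/60) - 207) = (b + j) + (2/5 - 207) = (b + j) - 1033/5 = -1033/5 + b + j)
o = 415817/65370 (o = 415817/(186599 - 121229) = 415817/65370 ≈ 6.3610)
s(p(17, -18), -244) + o = (-1033/5 + 17*(1 - 18) - 244) + 415817/65370 = (-1033/5 + 17*(-17) - 244) + 415817/65370 = (-1033/5 - 289 - 244) + 415817/65370 = -3698/5 + 415817/65370 = -9586367/13074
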